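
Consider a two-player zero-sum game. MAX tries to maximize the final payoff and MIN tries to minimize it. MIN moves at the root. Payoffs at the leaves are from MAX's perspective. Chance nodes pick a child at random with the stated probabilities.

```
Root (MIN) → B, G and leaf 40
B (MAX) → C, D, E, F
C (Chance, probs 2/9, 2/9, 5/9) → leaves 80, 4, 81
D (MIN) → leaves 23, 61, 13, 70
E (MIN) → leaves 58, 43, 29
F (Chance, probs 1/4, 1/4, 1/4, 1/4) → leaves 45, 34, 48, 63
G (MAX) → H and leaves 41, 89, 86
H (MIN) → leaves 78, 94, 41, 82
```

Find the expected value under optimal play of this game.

40

C (Chance): 2/9·80 + 2/9·4 + 5/9·81 = 63.67
D (MIN): min(23, 61, 13, 70) = 13
E (MIN): min(58, 43, 29) = 29
F (Chance): 1/4·45 + 1/4·34 + 1/4·48 + 1/4·63 = 47.5
B (MAX): max(63.67, 13, 29, 47.5) = 63.67
H (MIN): min(78, 94, 41, 82) = 41
G (MAX): max(41, 41, 89, 86) = 89
Root (MIN): min(63.67, 89, 40) = 40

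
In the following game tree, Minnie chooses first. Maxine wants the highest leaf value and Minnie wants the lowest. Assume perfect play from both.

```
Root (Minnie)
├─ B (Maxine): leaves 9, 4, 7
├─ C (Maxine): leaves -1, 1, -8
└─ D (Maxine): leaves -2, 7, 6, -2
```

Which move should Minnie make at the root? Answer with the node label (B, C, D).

B (Maxine): max(9, 4, 7) = 9
C (Maxine): max(-1, 1, -8) = 1
D (Maxine): max(-2, 7, 6, -2) = 7
Root (Minnie): min(9, 1, 7) = 1
Minnie picks the child with the lowest value: C (value 1).

C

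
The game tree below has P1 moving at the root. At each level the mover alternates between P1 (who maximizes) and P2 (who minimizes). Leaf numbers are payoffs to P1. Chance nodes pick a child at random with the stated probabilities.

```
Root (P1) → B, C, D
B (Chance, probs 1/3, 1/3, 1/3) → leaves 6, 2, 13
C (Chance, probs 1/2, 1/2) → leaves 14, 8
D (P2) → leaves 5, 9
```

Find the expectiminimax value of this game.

B (Chance): 1/3·6 + 1/3·2 + 1/3·13 = 7
C (Chance): 1/2·14 + 1/2·8 = 11
D (P2): min(5, 9) = 5
Root (P1): max(7, 11, 5) = 11

11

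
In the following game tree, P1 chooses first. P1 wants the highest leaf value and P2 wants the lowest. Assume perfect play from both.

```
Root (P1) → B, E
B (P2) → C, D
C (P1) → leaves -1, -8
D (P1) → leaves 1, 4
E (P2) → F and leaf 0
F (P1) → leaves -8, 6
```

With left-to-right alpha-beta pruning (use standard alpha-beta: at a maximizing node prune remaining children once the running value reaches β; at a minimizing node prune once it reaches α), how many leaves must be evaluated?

6

C [α=-∞,β=+∞]: v=-1
D [α=-∞,β=-1]: v=1 after child 1 ≥ β → β-cutoff, skip 1
B [α=-∞,β=+∞]: v=-1
F [α=-1,β=+∞]: v=6
E [α=-1,β=+∞]: v=0
Root [α=-∞,β=+∞]: v=0
Leaves evaluated: 6 of 7.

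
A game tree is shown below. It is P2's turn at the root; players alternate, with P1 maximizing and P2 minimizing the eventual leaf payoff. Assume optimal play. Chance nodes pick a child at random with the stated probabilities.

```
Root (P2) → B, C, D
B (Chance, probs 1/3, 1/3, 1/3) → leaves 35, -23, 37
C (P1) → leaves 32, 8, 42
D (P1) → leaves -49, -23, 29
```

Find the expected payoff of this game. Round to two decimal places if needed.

B (Chance): 1/3·35 + 1/3·-23 + 1/3·37 = 16.33
C (P1): max(32, 8, 42) = 42
D (P1): max(-49, -23, 29) = 29
Root (P2): min(16.33, 42, 29) = 16.33

16.33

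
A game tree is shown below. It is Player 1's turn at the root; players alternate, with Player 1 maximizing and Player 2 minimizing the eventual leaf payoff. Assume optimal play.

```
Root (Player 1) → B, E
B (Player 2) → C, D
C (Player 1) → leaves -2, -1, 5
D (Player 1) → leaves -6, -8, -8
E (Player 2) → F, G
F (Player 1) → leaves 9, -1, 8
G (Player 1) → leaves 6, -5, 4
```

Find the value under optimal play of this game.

C (Player 1): max(-2, -1, 5) = 5
D (Player 1): max(-6, -8, -8) = -6
B (Player 2): min(5, -6) = -6
F (Player 1): max(9, -1, 8) = 9
G (Player 1): max(6, -5, 4) = 6
E (Player 2): min(9, 6) = 6
Root (Player 1): max(-6, 6) = 6

6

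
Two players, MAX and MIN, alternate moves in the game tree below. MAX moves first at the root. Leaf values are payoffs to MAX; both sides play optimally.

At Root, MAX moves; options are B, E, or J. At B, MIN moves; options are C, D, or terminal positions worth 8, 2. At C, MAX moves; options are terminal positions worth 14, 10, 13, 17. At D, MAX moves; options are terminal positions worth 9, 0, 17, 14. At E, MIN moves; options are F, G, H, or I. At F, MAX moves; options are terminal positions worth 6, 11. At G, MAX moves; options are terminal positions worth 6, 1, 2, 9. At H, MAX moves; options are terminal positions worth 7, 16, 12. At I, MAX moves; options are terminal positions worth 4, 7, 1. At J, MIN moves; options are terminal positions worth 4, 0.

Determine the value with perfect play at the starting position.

7

C (MAX): max(14, 10, 13, 17) = 17
D (MAX): max(9, 0, 17, 14) = 17
B (MIN): min(17, 17, 8, 2) = 2
F (MAX): max(6, 11) = 11
G (MAX): max(6, 1, 2, 9) = 9
H (MAX): max(7, 16, 12) = 16
I (MAX): max(4, 7, 1) = 7
E (MIN): min(11, 9, 16, 7) = 7
J (MIN): min(4, 0) = 0
Root (MAX): max(2, 7, 0) = 7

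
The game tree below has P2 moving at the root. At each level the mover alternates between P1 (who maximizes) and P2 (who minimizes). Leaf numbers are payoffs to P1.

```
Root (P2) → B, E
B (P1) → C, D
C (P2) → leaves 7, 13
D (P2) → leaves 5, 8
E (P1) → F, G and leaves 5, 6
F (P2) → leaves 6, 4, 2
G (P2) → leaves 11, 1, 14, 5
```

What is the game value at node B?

C: min(7, 13) = 7
D: min(5, 8) = 5
B: max(7, 5) = 7

7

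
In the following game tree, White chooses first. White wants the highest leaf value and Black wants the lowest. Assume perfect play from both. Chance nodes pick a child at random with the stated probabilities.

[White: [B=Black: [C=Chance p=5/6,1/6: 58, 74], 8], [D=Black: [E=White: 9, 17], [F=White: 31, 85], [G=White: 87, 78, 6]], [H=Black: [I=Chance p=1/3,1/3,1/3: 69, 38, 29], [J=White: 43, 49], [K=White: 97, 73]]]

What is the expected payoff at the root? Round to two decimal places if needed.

45.33

C (Chance): 5/6·58 + 1/6·74 = 60.67
B (Black): min(60.67, 8) = 8
E (White): max(9, 17) = 17
F (White): max(31, 85) = 85
G (White): max(87, 78, 6) = 87
D (Black): min(17, 85, 87) = 17
I (Chance): 1/3·69 + 1/3·38 + 1/3·29 = 45.33
J (White): max(43, 49) = 49
K (White): max(97, 73) = 97
H (Black): min(45.33, 49, 97) = 45.33
Root (White): max(8, 17, 45.33) = 45.33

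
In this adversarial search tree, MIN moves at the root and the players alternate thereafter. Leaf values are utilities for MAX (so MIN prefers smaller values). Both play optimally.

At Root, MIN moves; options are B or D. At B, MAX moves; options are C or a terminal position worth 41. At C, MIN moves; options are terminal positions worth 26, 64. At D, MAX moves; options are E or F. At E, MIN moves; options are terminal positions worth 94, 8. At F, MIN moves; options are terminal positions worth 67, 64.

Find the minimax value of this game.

41

C (MIN): min(26, 64) = 26
B (MAX): max(26, 41) = 41
E (MIN): min(94, 8) = 8
F (MIN): min(67, 64) = 64
D (MAX): max(8, 64) = 64
Root (MIN): min(41, 64) = 41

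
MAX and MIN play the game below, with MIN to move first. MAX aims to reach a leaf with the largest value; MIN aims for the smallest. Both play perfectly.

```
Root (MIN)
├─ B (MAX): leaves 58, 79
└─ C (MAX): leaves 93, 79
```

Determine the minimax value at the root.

B (MAX): max(58, 79) = 79
C (MAX): max(93, 79) = 93
Root (MIN): min(79, 93) = 79

79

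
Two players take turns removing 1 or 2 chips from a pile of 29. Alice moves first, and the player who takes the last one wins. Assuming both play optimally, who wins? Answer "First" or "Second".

First

W/L table (W = player to move can force a win):
i:   0  1  2  3  4  5  6  7  8  9 10 11 12 13 14 15 16 17 18 19 20 21 22 23 24 25 26 27 28 29
     L  W  W  L  W  W  L  W  W  L  W  W  L  W  W  L  W  W  L  W  W  L  W  W  L  W  W  L  W  W
Position 29 is W, so the first player wins.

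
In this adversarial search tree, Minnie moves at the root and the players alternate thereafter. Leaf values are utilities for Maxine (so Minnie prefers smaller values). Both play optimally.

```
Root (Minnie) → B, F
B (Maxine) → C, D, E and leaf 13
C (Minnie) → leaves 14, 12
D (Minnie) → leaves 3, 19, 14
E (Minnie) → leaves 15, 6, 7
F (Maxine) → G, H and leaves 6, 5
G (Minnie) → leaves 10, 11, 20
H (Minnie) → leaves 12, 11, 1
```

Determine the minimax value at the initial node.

C (Minnie): min(14, 12) = 12
D (Minnie): min(3, 19, 14) = 3
E (Minnie): min(15, 6, 7) = 6
B (Maxine): max(12, 3, 6, 13) = 13
G (Minnie): min(10, 11, 20) = 10
H (Minnie): min(12, 11, 1) = 1
F (Maxine): max(10, 1, 6, 5) = 10
Root (Minnie): min(13, 10) = 10

10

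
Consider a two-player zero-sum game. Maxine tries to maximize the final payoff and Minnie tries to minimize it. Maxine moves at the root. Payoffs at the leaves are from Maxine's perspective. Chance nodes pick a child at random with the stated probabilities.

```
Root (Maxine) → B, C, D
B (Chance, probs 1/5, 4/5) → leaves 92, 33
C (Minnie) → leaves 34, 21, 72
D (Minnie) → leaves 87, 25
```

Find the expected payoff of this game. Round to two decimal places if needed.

44.8

B (Chance): 1/5·92 + 4/5·33 = 44.8
C (Minnie): min(34, 21, 72) = 21
D (Minnie): min(87, 25) = 25
Root (Maxine): max(44.8, 21, 25) = 44.8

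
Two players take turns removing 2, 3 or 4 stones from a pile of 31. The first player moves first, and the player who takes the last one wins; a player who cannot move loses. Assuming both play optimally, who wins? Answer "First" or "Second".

Second

W/L table (W = player to move can force a win):
i:   0  1  2  3  4  5  6  7  8  9 10 11 12 13 14 15 16 17 18 19 20 21 22 23 24 25 26 27 28 29 30 31
     L  L  W  W  W  W  L  L  W  W  W  W  L  L  W  W  W  W  L  L  W  W  W  W  L  L  W  W  W  W  L  L
Position 31 is L, so the second player wins.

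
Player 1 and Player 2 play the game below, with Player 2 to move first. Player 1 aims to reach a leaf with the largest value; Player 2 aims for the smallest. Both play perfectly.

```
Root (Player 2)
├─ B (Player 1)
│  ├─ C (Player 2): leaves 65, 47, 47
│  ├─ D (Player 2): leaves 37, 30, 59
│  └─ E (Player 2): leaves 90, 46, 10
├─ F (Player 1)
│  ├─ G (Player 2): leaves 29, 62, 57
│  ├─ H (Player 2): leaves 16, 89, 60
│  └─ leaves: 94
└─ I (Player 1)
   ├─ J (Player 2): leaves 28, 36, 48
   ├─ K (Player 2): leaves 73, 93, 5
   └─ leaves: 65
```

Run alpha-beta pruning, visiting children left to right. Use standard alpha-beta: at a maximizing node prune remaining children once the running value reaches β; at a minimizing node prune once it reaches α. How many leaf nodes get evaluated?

C [α=-∞,β=+∞]: v=47
D [α=47,β=+∞]: v=37 after child 1 ≤ α → α-cutoff, skip 2
E [α=47,β=+∞]: v=46 after child 2 ≤ α → α-cutoff, skip 1
B [α=-∞,β=+∞]: v=47
G [α=-∞,β=47]: v=29
H [α=29,β=47]: v=16 after child 1 ≤ α → α-cutoff, skip 2
F [α=-∞,β=47]: v=94
J [α=-∞,β=47]: v=28
K [α=28,β=47]: v=5
I [α=-∞,β=47]: v=65
Root [α=-∞,β=+∞]: v=47
Leaves evaluated: 18 of 23.

18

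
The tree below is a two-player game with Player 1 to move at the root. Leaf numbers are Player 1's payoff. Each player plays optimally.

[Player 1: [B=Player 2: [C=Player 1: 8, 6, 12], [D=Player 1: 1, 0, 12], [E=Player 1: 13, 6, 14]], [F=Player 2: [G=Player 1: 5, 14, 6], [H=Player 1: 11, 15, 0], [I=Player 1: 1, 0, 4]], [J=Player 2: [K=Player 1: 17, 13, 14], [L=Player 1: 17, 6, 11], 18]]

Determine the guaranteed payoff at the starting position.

C (Player 1): max(8, 6, 12) = 12
D (Player 1): max(1, 0, 12) = 12
E (Player 1): max(13, 6, 14) = 14
B (Player 2): min(12, 12, 14) = 12
G (Player 1): max(5, 14, 6) = 14
H (Player 1): max(11, 15, 0) = 15
I (Player 1): max(1, 0, 4) = 4
F (Player 2): min(14, 15, 4) = 4
K (Player 1): max(17, 13, 14) = 17
L (Player 1): max(17, 6, 11) = 17
J (Player 2): min(17, 17, 18) = 17
Root (Player 1): max(12, 4, 17) = 17

17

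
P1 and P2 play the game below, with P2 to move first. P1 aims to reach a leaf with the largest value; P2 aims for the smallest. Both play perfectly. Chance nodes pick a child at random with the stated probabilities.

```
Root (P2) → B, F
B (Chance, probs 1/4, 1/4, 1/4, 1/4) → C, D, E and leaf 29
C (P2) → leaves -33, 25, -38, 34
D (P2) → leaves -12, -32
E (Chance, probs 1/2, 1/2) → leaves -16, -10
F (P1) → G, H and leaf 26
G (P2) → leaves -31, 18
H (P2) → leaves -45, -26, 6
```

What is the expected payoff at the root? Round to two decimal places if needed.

C (P2): min(-33, 25, -38, 34) = -38
D (P2): min(-12, -32) = -32
E (Chance): 1/2·-16 + 1/2·-10 = -13
B (Chance): 1/4·-38 + 1/4·-32 + 1/4·-13 + 1/4·29 = -13.5
G (P2): min(-31, 18) = -31
H (P2): min(-45, -26, 6) = -45
F (P1): max(-31, -45, 26) = 26
Root (P2): min(-13.5, 26) = -13.5

-13.5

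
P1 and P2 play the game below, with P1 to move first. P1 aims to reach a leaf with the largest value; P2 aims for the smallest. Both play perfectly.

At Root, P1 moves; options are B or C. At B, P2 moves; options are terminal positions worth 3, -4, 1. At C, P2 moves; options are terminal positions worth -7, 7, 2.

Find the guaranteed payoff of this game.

B (P2): min(3, -4, 1) = -4
C (P2): min(-7, 7, 2) = -7
Root (P1): max(-4, -7) = -4

-4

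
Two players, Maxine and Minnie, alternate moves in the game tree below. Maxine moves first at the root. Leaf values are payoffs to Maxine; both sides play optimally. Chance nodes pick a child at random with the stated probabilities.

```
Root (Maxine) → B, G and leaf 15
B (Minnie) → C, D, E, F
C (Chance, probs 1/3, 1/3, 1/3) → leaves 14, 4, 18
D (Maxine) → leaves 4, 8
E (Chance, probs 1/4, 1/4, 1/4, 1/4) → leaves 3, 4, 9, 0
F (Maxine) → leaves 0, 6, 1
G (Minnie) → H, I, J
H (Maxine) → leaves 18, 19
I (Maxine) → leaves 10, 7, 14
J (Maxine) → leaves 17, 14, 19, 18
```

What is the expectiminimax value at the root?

C (Chance): 1/3·14 + 1/3·4 + 1/3·18 = 12
D (Maxine): max(4, 8) = 8
E (Chance): 1/4·3 + 1/4·4 + 1/4·9 + 1/4·0 = 4
F (Maxine): max(0, 6, 1) = 6
B (Minnie): min(12, 8, 4, 6) = 4
H (Maxine): max(18, 19) = 19
I (Maxine): max(10, 7, 14) = 14
J (Maxine): max(17, 14, 19, 18) = 19
G (Minnie): min(19, 14, 19) = 14
Root (Maxine): max(4, 14, 15) = 15

15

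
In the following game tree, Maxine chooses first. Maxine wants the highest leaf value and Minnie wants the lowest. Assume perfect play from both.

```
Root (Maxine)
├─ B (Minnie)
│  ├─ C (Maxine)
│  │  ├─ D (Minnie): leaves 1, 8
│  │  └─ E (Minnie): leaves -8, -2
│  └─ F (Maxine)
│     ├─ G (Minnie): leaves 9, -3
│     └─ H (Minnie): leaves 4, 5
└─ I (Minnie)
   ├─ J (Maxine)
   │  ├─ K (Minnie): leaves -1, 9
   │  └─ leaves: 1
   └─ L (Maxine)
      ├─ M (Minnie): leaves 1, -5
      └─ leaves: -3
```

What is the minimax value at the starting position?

1

D (Minnie): min(1, 8) = 1
E (Minnie): min(-8, -2) = -8
C (Maxine): max(1, -8) = 1
G (Minnie): min(9, -3) = -3
H (Minnie): min(4, 5) = 4
F (Maxine): max(-3, 4) = 4
B (Minnie): min(1, 4) = 1
K (Minnie): min(-1, 9) = -1
J (Maxine): max(-1, 1) = 1
M (Minnie): min(1, -5) = -5
L (Maxine): max(-5, -3) = -3
I (Minnie): min(1, -3) = -3
Root (Maxine): max(1, -3) = 1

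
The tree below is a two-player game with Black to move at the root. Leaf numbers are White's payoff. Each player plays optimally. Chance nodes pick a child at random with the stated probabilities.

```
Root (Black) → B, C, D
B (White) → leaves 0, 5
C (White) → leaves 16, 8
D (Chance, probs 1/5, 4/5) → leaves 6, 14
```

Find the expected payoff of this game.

B (White): max(0, 5) = 5
C (White): max(16, 8) = 16
D (Chance): 1/5·6 + 4/5·14 = 12.4
Root (Black): min(5, 16, 12.4) = 5

5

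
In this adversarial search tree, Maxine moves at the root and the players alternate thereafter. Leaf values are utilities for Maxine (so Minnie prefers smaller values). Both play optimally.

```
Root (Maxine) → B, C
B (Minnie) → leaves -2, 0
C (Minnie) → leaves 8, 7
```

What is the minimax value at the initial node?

B (Minnie): min(-2, 0) = -2
C (Minnie): min(8, 7) = 7
Root (Maxine): max(-2, 7) = 7

7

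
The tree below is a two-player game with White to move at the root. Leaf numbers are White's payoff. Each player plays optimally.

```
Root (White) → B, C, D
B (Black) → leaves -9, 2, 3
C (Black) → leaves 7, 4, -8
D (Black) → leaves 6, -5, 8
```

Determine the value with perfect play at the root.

B (Black): min(-9, 2, 3) = -9
C (Black): min(7, 4, -8) = -8
D (Black): min(6, -5, 8) = -5
Root (White): max(-9, -8, -5) = -5

-5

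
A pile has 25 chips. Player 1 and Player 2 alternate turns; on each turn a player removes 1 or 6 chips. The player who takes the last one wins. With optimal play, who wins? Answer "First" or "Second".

Compute winning (W) and losing (L) positions by backward induction:
i:   0  1  2  3  4  5  6  7  8  9 10 11 12 13 14 15 16 17 18 19 20 21 22 23 24 25
     L  W  L  W  L  W  W  L  W  L  W  L  W  W  L  W  L  W  L  W  W  L  W  L  W  L
Position 25 is L, so the second player wins.

Second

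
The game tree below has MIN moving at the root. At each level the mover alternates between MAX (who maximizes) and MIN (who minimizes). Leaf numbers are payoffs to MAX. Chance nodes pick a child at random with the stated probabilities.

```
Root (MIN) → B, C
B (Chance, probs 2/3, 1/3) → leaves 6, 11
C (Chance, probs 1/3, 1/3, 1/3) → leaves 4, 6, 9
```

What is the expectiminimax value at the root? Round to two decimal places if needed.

B (Chance): 2/3·6 + 1/3·11 = 7.67
C (Chance): 1/3·4 + 1/3·6 + 1/3·9 = 6.33
Root (MIN): min(7.67, 6.33) = 6.33

6.33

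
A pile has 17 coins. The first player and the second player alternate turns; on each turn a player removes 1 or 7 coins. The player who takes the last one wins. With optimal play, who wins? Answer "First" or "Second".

W/L table (W = player to move can force a win):
i:   0  1  2  3  4  5  6  7  8  9 10 11 12 13 14 15 16 17
     L  W  L  W  L  W  L  W  L  W  L  W  L  W  L  W  L  W
Position 17 is W, so the first player wins.

First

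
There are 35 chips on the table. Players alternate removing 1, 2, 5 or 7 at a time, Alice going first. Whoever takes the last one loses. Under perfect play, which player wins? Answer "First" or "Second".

Mark each pile size as W (mover wins) or L (mover loses):
i:   0  1  2  3  4  5  6  7  8  9 10 11 12 13 14 15 16 17 18 19 20 21 22 23 24 25 26 27 28 29 30 31 32 33 34 35
     W  L  W  W  L  W  W  L  W  W  L  W  W  L  W  W  L  W  W  L  W  W  L  W  W  L  W  W  L  W  W  L  W  W  L  W
Position 35 is W, so the first player wins.

First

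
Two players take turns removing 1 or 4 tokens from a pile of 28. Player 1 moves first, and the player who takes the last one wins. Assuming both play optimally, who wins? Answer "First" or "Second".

First

Mark each pile size as W (mover wins) or L (mover loses):
i:   0  1  2  3  4  5  6  7  8  9 10 11 12 13 14 15 16 17 18 19 20 21 22 23 24 25 26 27 28
     L  W  L  W  W  L  W  L  W  W  L  W  L  W  W  L  W  L  W  W  L  W  L  W  W  L  W  L  W
Position 28 is W, so the first player wins.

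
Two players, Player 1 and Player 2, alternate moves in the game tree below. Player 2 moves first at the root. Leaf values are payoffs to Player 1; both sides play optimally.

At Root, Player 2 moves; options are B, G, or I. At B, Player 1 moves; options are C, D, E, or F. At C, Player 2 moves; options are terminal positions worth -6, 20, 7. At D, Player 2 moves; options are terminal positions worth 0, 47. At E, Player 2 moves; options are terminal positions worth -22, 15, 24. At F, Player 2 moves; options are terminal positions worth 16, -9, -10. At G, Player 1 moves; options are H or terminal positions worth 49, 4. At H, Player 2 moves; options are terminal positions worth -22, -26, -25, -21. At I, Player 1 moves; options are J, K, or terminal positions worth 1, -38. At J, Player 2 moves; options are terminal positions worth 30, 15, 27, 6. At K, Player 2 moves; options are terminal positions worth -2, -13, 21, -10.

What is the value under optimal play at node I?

6

J: min(30, 15, 27, 6) = 6
K: min(-2, -13, 21, -10) = -13
I: max(6, -13, 1, -38) = 6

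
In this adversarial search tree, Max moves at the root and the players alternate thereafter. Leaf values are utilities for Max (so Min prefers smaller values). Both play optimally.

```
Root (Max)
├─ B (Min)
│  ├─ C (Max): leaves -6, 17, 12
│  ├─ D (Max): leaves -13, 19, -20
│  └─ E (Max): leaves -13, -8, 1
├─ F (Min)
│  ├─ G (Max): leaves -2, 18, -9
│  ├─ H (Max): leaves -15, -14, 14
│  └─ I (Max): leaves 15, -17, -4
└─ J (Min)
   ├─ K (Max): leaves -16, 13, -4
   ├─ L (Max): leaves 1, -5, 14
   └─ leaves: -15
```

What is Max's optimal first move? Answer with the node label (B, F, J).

F

C (Max): max(-6, 17, 12) = 17
D (Max): max(-13, 19, -20) = 19
E (Max): max(-13, -8, 1) = 1
B (Min): min(17, 19, 1) = 1
G (Max): max(-2, 18, -9) = 18
H (Max): max(-15, -14, 14) = 14
I (Max): max(15, -17, -4) = 15
F (Min): min(18, 14, 15) = 14
K (Max): max(-16, 13, -4) = 13
L (Max): max(1, -5, 14) = 14
J (Min): min(13, 14, -15) = -15
Root (Max): max(1, 14, -15) = 14
Max picks the child with the highest value: F (value 14).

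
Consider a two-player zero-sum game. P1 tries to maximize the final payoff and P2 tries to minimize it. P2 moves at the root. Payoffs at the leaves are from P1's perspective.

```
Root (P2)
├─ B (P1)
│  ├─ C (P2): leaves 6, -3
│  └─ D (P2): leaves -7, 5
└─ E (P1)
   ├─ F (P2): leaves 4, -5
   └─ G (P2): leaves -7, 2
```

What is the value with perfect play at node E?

-5

F: min(4, -5) = -5
G: min(-7, 2) = -7
E: max(-5, -7) = -5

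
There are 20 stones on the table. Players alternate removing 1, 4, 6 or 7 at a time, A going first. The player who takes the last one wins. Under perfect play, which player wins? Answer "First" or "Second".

First

Positions where the player to move wins (W) vs loses (L):
i:   0  1  2  3  4  5  6  7  8  9 10 11 12 13 14 15 16 17 18 19 20
     L  W  L  W  W  L  W  W  W  W  L  W  W  L  W  L  W  W  L  W  W
Position 20 is W, so the first player wins.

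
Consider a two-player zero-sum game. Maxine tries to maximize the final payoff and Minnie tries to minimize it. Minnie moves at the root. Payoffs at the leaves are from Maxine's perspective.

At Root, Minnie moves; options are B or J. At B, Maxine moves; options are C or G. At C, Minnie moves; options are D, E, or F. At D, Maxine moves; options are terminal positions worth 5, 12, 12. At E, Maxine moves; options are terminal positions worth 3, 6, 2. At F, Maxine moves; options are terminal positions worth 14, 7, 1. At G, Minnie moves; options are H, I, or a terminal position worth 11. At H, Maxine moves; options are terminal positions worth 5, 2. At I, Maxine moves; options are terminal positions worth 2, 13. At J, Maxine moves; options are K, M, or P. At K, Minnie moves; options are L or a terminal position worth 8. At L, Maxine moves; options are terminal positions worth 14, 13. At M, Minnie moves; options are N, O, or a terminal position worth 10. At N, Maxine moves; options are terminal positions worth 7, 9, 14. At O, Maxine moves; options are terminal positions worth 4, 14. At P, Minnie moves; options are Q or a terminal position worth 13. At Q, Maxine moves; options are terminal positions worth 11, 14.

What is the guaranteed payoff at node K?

L: max(14, 13) = 14
K: min(14, 8) = 8

8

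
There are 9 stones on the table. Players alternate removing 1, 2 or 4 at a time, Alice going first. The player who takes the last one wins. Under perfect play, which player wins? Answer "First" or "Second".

Mark each pile size as W (mover wins) or L (mover loses):
i:   0  1  2  3  4  5  6  7  8  9
     L  W  W  L  W  W  L  W  W  L
Position 9 is L, so the second player wins.

Second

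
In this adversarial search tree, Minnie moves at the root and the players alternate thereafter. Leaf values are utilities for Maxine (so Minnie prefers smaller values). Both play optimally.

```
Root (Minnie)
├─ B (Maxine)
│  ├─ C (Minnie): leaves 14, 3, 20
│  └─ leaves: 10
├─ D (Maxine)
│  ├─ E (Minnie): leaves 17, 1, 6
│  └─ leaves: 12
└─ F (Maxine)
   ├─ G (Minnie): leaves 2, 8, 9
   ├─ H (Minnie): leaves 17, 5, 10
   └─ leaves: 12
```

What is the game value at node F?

12

G: min(2, 8, 9) = 2
H: min(17, 5, 10) = 5
F: max(2, 5, 12) = 12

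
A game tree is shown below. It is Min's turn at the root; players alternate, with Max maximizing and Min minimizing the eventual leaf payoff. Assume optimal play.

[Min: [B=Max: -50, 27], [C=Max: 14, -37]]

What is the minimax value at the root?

B (Max): max(-50, 27) = 27
C (Max): max(14, -37) = 14
Root (Min): min(27, 14) = 14

14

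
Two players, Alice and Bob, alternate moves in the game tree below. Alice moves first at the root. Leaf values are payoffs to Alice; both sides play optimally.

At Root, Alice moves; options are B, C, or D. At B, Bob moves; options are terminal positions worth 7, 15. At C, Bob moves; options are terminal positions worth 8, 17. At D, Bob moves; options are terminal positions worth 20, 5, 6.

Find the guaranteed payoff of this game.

B (Bob): min(7, 15) = 7
C (Bob): min(8, 17) = 8
D (Bob): min(20, 5, 6) = 5
Root (Alice): max(7, 8, 5) = 8

8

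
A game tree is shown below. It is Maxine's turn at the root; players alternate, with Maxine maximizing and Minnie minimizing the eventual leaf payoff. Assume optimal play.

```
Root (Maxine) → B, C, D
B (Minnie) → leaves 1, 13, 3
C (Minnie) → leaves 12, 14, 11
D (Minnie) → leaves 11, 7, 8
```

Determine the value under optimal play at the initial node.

11

B (Minnie): min(1, 13, 3) = 1
C (Minnie): min(12, 14, 11) = 11
D (Minnie): min(11, 7, 8) = 7
Root (Maxine): max(1, 11, 7) = 11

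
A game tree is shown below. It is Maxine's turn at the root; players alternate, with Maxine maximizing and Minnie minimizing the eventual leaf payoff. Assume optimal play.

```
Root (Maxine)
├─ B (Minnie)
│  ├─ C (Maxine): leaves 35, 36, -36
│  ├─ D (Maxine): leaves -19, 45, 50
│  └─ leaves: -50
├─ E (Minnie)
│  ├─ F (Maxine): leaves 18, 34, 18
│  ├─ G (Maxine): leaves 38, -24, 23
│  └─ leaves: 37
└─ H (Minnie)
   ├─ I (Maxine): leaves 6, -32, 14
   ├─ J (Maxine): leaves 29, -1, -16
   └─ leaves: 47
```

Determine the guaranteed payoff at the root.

C (Maxine): max(35, 36, -36) = 36
D (Maxine): max(-19, 45, 50) = 50
B (Minnie): min(36, 50, -50) = -50
F (Maxine): max(18, 34, 18) = 34
G (Maxine): max(38, -24, 23) = 38
E (Minnie): min(34, 38, 37) = 34
I (Maxine): max(6, -32, 14) = 14
J (Maxine): max(29, -1, -16) = 29
H (Minnie): min(14, 29, 47) = 14
Root (Maxine): max(-50, 34, 14) = 34

34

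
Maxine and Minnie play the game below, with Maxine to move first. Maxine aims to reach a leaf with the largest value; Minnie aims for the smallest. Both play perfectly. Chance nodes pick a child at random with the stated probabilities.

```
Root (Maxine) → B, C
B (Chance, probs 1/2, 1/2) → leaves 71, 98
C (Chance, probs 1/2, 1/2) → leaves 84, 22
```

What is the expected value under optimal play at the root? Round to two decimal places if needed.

84.5

B (Chance): 1/2·71 + 1/2·98 = 84.5
C (Chance): 1/2·84 + 1/2·22 = 53
Root (Maxine): max(84.5, 53) = 84.5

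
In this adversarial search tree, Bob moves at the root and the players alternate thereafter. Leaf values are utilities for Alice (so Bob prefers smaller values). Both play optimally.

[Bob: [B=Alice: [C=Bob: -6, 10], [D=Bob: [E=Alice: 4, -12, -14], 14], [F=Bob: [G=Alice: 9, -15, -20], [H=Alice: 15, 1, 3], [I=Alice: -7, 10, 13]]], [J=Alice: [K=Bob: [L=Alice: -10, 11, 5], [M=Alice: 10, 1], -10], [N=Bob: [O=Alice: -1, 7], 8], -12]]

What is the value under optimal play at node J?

L: max(-10, 11, 5) = 11
M: max(10, 1) = 10
K: min(11, 10, -10) = -10
O: max(-1, 7) = 7
N: min(7, 8) = 7
J: max(-10, 7, -12) = 7

7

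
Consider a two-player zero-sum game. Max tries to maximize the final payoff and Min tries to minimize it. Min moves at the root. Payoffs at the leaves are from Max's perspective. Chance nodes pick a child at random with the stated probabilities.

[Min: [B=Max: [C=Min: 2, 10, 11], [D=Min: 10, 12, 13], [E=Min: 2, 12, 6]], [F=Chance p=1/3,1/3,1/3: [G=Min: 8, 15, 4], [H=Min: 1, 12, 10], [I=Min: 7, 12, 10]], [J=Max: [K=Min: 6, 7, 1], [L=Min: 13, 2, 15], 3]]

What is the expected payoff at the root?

C (Min): min(2, 10, 11) = 2
D (Min): min(10, 12, 13) = 10
E (Min): min(2, 12, 6) = 2
B (Max): max(2, 10, 2) = 10
G (Min): min(8, 15, 4) = 4
H (Min): min(1, 12, 10) = 1
I (Min): min(7, 12, 10) = 7
F (Chance): 1/3·4 + 1/3·1 + 1/3·7 = 4
K (Min): min(6, 7, 1) = 1
L (Min): min(13, 2, 15) = 2
J (Max): max(1, 2, 3) = 3
Root (Min): min(10, 4, 3) = 3

3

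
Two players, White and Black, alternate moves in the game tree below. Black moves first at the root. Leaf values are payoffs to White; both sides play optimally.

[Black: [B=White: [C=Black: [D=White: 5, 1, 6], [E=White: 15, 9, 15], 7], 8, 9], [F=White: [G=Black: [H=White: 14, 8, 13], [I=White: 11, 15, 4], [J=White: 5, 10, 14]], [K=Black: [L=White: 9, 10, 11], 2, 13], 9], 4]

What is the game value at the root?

4

D (White): max(5, 1, 6) = 6
E (White): max(15, 9, 15) = 15
C (Black): min(6, 15, 7) = 6
B (White): max(6, 8, 9) = 9
H (White): max(14, 8, 13) = 14
I (White): max(11, 15, 4) = 15
J (White): max(5, 10, 14) = 14
G (Black): min(14, 15, 14) = 14
L (White): max(9, 10, 11) = 11
K (Black): min(11, 2, 13) = 2
F (White): max(14, 2, 9) = 14
Root (Black): min(9, 14, 4) = 4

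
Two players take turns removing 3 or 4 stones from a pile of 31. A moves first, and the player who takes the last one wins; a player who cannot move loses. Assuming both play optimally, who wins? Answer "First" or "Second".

First

Mark each pile size as W (mover wins) or L (mover loses):
i:   0  1  2  3  4  5  6  7  8  9 10 11 12 13 14 15 16 17 18 19 20 21 22 23 24 25 26 27 28 29 30 31
     L  L  L  W  W  W  W  L  L  L  W  W  W  W  L  L  L  W  W  W  W  L  L  L  W  W  W  W  L  L  L  W
Position 31 is W, so the first player wins.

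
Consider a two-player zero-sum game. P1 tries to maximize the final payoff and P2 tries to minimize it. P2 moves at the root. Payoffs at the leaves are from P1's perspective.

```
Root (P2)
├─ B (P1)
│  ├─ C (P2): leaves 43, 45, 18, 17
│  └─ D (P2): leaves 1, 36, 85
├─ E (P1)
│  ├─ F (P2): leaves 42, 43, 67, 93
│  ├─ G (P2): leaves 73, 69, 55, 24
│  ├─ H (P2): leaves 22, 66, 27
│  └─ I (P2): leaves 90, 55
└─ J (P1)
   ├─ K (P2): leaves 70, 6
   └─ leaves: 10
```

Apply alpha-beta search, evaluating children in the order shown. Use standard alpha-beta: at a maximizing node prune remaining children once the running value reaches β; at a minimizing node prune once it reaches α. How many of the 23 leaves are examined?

12

C [α=-∞,β=+∞]: v=17
D [α=17,β=+∞]: v=1 after child 1 ≤ α → α-cutoff, skip 2
B [α=-∞,β=+∞]: v=17
F [α=-∞,β=17]: v=42
E [α=-∞,β=17]: v=42 after child 1 ≥ β → β-cutoff, skip 3
K [α=-∞,β=17]: v=6
J [α=-∞,β=17]: v=10
Root [α=-∞,β=+∞]: v=10
Leaves evaluated: 12 of 23.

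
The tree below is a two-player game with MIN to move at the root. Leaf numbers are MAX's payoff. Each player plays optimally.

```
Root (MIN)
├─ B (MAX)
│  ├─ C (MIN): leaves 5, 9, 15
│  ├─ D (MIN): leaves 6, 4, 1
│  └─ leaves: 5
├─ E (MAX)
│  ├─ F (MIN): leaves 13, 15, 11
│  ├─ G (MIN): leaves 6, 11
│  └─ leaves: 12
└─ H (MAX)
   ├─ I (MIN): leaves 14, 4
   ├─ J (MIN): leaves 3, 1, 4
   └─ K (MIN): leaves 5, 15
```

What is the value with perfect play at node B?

C: min(5, 9, 15) = 5
D: min(6, 4, 1) = 1
B: max(5, 1, 5) = 5

5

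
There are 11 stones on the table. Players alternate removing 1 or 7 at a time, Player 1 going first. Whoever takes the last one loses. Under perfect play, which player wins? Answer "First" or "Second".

Second

Compute winning (W) and losing (L) positions by backward induction:
i:   0  1  2  3  4  5  6  7  8  9 10 11
     W  L  W  L  W  L  W  L  W  L  W  L
Position 11 is L, so the second player wins.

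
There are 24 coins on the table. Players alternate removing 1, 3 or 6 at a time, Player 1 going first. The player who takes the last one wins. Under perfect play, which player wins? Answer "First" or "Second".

Compute winning (W) and losing (L) positions by backward induction:
i:   0  1  2  3  4  5  6  7  8  9 10 11 12 13 14 15 16 17 18 19 20 21 22 23 24
     L  W  L  W  L  W  W  W  W  L  W  L  W  L  W  W  W  W  L  W  L  W  L  W  W
Position 24 is W, so the first player wins.

First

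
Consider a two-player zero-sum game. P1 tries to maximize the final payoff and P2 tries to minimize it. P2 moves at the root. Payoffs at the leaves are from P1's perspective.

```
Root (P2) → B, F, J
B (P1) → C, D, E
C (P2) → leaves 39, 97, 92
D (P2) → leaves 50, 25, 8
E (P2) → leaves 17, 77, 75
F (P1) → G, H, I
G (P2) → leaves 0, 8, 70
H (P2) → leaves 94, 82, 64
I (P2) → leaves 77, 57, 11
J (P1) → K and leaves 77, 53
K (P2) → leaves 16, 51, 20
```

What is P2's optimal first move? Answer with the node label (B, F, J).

B

C (P2): min(39, 97, 92) = 39
D (P2): min(50, 25, 8) = 8
E (P2): min(17, 77, 75) = 17
B (P1): max(39, 8, 17) = 39
G (P2): min(0, 8, 70) = 0
H (P2): min(94, 82, 64) = 64
I (P2): min(77, 57, 11) = 11
F (P1): max(0, 64, 11) = 64
K (P2): min(16, 51, 20) = 16
J (P1): max(16, 77, 53) = 77
Root (P2): min(39, 64, 77) = 39
P2 picks the child with the lowest value: B (value 39).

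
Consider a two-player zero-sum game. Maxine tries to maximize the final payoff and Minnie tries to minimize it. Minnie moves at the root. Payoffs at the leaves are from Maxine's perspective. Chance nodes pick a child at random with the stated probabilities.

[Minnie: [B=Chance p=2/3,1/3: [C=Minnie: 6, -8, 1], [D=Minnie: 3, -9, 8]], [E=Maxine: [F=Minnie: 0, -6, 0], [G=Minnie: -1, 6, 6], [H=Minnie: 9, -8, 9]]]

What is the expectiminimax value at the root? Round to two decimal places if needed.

C (Minnie): min(6, -8, 1) = -8
D (Minnie): min(3, -9, 8) = -9
B (Chance): 2/3·-8 + 1/3·-9 = -8.33
F (Minnie): min(0, -6, 0) = -6
G (Minnie): min(-1, 6, 6) = -1
H (Minnie): min(9, -8, 9) = -8
E (Maxine): max(-6, -1, -8) = -1
Root (Minnie): min(-8.33, -1) = -8.33

-8.33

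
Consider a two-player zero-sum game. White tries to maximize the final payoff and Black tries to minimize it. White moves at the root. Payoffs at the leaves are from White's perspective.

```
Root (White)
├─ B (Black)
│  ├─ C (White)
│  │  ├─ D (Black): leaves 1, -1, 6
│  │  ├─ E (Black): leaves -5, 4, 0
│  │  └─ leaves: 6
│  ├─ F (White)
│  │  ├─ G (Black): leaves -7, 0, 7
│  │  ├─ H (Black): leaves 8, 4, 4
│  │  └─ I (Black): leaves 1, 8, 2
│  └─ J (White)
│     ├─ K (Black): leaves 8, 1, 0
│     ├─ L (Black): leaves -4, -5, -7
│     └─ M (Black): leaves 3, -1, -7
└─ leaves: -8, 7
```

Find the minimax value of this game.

7

D (Black): min(1, -1, 6) = -1
E (Black): min(-5, 4, 0) = -5
C (White): max(-1, -5, 6) = 6
G (Black): min(-7, 0, 7) = -7
H (Black): min(8, 4, 4) = 4
I (Black): min(1, 8, 2) = 1
F (White): max(-7, 4, 1) = 4
K (Black): min(8, 1, 0) = 0
L (Black): min(-4, -5, -7) = -7
M (Black): min(3, -1, -7) = -7
J (White): max(0, -7, -7) = 0
B (Black): min(6, 4, 0) = 0
Root (White): max(0, -8, 7) = 7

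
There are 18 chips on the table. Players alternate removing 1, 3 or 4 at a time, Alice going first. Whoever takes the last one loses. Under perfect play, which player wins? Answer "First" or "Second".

W/L table (W = player to move can force a win):
i:   0  1  2  3  4  5  6  7  8  9 10 11 12 13 14 15 16 17 18
     W  L  W  L  W  W  W  W  L  W  L  W  W  W  W  L  W  L  W
Position 18 is W, so the first player wins.

First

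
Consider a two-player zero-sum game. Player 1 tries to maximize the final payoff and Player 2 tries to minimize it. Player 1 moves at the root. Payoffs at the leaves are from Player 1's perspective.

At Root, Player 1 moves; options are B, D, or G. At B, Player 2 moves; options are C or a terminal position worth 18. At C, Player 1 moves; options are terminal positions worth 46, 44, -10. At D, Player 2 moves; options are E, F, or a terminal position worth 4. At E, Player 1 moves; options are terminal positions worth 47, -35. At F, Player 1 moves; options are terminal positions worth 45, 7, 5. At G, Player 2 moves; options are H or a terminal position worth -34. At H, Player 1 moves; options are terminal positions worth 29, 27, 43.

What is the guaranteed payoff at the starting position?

C (Player 1): max(46, 44, -10) = 46
B (Player 2): min(46, 18) = 18
E (Player 1): max(47, -35) = 47
F (Player 1): max(45, 7, 5) = 45
D (Player 2): min(47, 45, 4) = 4
H (Player 1): max(29, 27, 43) = 43
G (Player 2): min(43, -34) = -34
Root (Player 1): max(18, 4, -34) = 18

18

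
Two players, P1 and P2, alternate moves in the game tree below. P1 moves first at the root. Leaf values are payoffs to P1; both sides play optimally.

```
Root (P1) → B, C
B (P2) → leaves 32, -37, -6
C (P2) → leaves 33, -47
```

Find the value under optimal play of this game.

-37

B (P2): min(32, -37, -6) = -37
C (P2): min(33, -47) = -47
Root (P1): max(-37, -47) = -37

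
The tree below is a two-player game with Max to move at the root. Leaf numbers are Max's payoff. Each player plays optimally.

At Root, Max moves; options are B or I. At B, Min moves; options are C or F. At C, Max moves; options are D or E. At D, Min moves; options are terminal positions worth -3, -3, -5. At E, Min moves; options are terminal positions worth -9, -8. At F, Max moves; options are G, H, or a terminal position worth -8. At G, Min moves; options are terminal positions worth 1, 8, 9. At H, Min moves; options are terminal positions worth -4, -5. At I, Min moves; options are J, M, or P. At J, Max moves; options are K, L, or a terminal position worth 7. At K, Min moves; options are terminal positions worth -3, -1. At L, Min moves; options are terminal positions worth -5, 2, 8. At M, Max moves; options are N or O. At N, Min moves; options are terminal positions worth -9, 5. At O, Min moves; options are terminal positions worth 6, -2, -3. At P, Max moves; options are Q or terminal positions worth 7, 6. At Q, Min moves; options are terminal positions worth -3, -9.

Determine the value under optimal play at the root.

-3

D (Min): min(-3, -3, -5) = -5
E (Min): min(-9, -8) = -9
C (Max): max(-5, -9) = -5
G (Min): min(1, 8, 9) = 1
H (Min): min(-4, -5) = -5
F (Max): max(1, -5, -8) = 1
B (Min): min(-5, 1) = -5
K (Min): min(-3, -1) = -3
L (Min): min(-5, 2, 8) = -5
J (Max): max(-3, -5, 7) = 7
N (Min): min(-9, 5) = -9
O (Min): min(6, -2, -3) = -3
M (Max): max(-9, -3) = -3
Q (Min): min(-3, -9) = -9
P (Max): max(-9, 7, 6) = 7
I (Min): min(7, -3, 7) = -3
Root (Max): max(-5, -3) = -3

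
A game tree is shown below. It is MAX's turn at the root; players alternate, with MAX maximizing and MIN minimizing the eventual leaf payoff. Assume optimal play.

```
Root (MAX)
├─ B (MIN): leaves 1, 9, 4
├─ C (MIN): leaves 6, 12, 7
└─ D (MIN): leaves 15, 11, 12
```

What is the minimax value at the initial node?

11

B (MIN): min(1, 9, 4) = 1
C (MIN): min(6, 12, 7) = 6
D (MIN): min(15, 11, 12) = 11
Root (MAX): max(1, 6, 11) = 11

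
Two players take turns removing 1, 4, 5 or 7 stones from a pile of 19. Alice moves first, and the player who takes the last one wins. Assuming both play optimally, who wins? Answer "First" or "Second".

First

W/L table (W = player to move can force a win):
i:   0  1  2  3  4  5  6  7  8  9 10 11 12 13 14 15 16 17 18 19
     L  W  L  W  W  W  W  W  L  W  L  W  W  W  W  W  L  W  L  W
Position 19 is W, so the first player wins.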